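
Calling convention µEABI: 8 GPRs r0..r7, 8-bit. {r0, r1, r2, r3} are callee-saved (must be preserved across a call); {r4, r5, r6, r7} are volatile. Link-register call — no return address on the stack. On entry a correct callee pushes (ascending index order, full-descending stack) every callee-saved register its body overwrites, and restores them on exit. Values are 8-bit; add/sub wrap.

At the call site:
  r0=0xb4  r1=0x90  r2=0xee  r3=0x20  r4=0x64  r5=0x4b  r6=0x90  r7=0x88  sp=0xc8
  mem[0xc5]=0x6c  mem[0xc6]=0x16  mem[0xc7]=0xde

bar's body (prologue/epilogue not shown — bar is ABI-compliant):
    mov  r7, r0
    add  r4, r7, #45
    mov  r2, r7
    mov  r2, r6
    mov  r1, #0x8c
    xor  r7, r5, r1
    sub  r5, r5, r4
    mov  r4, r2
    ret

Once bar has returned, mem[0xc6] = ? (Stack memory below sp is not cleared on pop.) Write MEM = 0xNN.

MEM = 0xee

prologue: push r1 → mem[0xc7]=0x90, sp=0xc7
prologue: push r2 → mem[0xc6]=0xee, sp=0xc6
body[0] mov  r7, r0 → r7=0xb4
body[1] add  r4, r7, #45 → r4=0xe1
body[2] mov  r2, r7 → r2=0xb4
body[3] mov  r2, r6 → r2=0x90
body[4] mov  r1, #0x8c → r1=0x8c
body[5] xor  r7, r5, r1 → r7=0xc7
body[6] sub  r5, r5, r4 → r5=0x6a
body[7] mov  r4, r2 → r4=0x90
epilogue: pop r2=0xee, sp=0xc7
epilogue: pop r1=0x90, sp=0xc8
prologue pushed ['r1', 'r2'] at ['0xc7', '0xc6']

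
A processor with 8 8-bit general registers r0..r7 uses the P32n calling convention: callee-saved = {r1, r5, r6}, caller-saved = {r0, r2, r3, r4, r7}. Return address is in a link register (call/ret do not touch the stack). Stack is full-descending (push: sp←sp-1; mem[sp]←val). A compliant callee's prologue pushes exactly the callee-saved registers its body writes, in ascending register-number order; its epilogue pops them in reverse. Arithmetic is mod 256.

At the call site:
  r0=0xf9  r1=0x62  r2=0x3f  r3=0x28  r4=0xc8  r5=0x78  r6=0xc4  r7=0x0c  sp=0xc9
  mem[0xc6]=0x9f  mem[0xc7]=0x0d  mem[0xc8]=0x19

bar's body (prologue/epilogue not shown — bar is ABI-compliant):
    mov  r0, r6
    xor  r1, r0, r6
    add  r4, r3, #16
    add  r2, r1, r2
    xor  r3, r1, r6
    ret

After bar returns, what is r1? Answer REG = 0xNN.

REG = 0x62

prologue: push r1 → mem[0xc8]=0x62, sp=0xc8
body[0] mov  r0, r6 → r0=0xc4
body[1] xor  r1, r0, r6 → r1=0x00
body[2] add  r4, r3, #16 → r4=0x38
body[3] add  r2, r1, r2 → r2=0x3f
body[4] xor  r3, r1, r6 → r3=0xc4
epilogue: pop r1=0x62, sp=0xc9
r1 is callee-saved → restored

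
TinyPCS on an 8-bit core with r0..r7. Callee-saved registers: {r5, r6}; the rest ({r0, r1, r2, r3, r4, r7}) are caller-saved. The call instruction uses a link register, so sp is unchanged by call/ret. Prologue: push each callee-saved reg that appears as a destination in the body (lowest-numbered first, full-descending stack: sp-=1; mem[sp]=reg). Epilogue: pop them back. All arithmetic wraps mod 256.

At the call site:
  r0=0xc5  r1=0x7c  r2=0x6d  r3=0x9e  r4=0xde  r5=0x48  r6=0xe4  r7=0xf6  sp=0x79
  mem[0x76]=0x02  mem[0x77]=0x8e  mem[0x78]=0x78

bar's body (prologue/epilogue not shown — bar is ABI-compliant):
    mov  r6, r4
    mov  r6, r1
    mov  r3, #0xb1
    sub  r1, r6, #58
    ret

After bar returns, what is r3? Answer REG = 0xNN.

REG = 0xb1

prologue: push r6 → mem[0x78]=0xe4, sp=0x78
body[0] mov  r6, r4 → r6=0xde
body[1] mov  r6, r1 → r6=0x7c
body[2] mov  r3, #0xb1 → r3=0xb1
body[3] sub  r1, r6, #58 → r1=0x42
epilogue: pop r6=0xe4, sp=0x79
r3 is caller-saved → body value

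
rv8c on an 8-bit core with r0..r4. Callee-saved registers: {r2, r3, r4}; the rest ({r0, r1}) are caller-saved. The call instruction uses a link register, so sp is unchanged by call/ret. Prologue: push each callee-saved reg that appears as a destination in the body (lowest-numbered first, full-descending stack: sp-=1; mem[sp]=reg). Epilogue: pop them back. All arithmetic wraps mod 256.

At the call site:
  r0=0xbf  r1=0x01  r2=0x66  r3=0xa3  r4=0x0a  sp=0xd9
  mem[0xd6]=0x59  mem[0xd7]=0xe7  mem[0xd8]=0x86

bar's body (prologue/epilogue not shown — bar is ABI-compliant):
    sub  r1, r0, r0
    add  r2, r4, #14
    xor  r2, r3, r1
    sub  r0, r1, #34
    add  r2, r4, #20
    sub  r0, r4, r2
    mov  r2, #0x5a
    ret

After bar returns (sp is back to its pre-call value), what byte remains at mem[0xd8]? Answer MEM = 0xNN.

prologue: push r2 -> mem[0xd8]=0x66, sp=0xd8
body[0] sub  r1, r0, r0 -> r1=0x00
body[1] add  r2, r4, #14 -> r2=0x18
body[2] xor  r2, r3, r1 -> r2=0xa3
body[3] sub  r0, r1, #34 -> r0=0xde
body[4] add  r2, r4, #20 -> r2=0x1e
body[5] sub  r0, r4, r2 -> r0=0xec
body[6] mov  r2, #0x5a -> r2=0x5a
epilogue: pop r2=0x66, sp=0xd9
prologue pushed ['r2'] at ['0xd8']

MEM = 0x66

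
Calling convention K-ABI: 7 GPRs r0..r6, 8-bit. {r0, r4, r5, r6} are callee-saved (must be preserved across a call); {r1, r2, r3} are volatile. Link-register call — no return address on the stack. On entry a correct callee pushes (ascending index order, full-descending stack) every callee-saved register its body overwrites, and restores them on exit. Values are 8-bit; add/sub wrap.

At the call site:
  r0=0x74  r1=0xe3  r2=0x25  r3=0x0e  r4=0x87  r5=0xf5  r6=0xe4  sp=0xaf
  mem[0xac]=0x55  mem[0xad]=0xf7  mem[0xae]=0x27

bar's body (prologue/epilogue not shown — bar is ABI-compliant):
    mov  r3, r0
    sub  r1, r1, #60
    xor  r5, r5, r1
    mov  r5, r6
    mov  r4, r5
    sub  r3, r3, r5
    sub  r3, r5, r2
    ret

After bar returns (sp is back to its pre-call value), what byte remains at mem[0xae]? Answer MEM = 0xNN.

MEM = 0x87

prologue: push r4 -> mem[0xae]=0x87, sp=0xae
prologue: push r5 -> mem[0xad]=0xf5, sp=0xad
body[0] mov  r3, r0 -> r3=0x74
body[1] sub  r1, r1, #60 -> r1=0xa7
body[2] xor  r5, r5, r1 -> r5=0x52
body[3] mov  r5, r6 -> r5=0xe4
body[4] mov  r4, r5 -> r4=0xe4
body[5] sub  r3, r3, r5 -> r3=0x90
body[6] sub  r3, r5, r2 -> r3=0xbf
epilogue: pop r5=0xf5, sp=0xae
epilogue: pop r4=0x87, sp=0xaf
prologue pushed ['r4', 'r5'] at ['0xae', '0xad']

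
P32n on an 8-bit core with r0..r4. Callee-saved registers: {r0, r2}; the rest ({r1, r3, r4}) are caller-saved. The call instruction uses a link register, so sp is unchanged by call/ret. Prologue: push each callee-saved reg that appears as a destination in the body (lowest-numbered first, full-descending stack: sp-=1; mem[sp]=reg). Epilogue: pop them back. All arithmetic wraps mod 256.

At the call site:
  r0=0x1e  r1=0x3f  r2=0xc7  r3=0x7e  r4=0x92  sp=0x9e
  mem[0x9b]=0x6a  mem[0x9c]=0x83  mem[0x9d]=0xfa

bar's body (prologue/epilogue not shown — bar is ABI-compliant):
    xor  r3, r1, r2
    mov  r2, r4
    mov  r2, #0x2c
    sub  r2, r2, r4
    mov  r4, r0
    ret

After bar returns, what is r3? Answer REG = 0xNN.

prologue: push r2 → mem[0x9d]=0xc7, sp=0x9d
body[0] xor  r3, r1, r2 → r3=0xf8
body[1] mov  r2, r4 → r2=0x92
body[2] mov  r2, #0x2c → r2=0x2c
body[3] sub  r2, r2, r4 → r2=0x9a
body[4] mov  r4, r0 → r4=0x1e
epilogue: pop r2=0xc7, sp=0x9e
r3 is caller-saved → body value

REG = 0xf8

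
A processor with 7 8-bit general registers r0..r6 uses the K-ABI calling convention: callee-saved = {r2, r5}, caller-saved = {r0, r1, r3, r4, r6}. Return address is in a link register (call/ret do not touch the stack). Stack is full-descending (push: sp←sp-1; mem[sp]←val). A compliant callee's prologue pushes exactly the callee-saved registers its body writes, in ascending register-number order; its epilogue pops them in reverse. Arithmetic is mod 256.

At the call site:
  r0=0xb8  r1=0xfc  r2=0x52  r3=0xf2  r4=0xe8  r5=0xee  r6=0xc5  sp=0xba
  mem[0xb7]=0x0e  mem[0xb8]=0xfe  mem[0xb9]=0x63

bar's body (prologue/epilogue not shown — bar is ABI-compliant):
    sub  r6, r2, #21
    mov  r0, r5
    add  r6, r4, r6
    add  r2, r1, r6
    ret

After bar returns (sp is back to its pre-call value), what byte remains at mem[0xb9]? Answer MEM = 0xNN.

prologue: push r2 → mem[0xb9]=0x52, sp=0xb9
body[0] sub  r6, r2, #21 → r6=0x3d
body[1] mov  r0, r5 → r0=0xee
body[2] add  r6, r4, r6 → r6=0x25
body[3] add  r2, r1, r6 → r2=0x21
epilogue: pop r2=0x52, sp=0xba
prologue pushed ['r2'] at ['0xb9']

MEM = 0x52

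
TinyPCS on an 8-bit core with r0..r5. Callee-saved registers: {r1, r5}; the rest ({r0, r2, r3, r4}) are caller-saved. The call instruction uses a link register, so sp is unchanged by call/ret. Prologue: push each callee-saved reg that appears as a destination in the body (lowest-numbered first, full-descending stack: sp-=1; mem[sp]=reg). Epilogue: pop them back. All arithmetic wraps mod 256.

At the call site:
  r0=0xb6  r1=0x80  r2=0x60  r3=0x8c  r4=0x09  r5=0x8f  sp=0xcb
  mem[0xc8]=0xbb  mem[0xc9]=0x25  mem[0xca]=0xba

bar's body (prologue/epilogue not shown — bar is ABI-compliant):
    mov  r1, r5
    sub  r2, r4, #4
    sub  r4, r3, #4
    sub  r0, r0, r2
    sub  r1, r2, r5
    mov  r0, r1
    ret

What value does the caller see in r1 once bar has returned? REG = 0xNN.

REG = 0x80

prologue: push r1 -> mem[0xca]=0x80, sp=0xca
body[0] mov  r1, r5 -> r1=0x8f
body[1] sub  r2, r4, #4 -> r2=0x05
body[2] sub  r4, r3, #4 -> r4=0x88
body[3] sub  r0, r0, r2 -> r0=0xb1
body[4] sub  r1, r2, r5 -> r1=0x76
body[5] mov  r0, r1 -> r0=0x76
epilogue: pop r1=0x80, sp=0xcb
r1 is callee-saved -> restored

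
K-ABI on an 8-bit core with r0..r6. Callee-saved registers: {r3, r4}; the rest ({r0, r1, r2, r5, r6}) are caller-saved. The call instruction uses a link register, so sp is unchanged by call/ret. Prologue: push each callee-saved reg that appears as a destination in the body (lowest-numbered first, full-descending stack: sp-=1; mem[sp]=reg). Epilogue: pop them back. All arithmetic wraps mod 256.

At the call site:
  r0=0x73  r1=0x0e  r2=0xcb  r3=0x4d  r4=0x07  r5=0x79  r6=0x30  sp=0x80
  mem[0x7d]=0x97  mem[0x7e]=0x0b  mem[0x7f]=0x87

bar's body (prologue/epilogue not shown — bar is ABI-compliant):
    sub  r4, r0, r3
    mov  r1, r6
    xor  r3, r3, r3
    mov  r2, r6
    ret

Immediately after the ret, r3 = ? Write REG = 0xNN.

REG = 0x4d

prologue: push r3 → mem[0x7f]=0x4d, sp=0x7f
prologue: push r4 → mem[0x7e]=0x07, sp=0x7e
body[0] sub  r4, r0, r3 → r4=0x26
body[1] mov  r1, r6 → r1=0x30
body[2] xor  r3, r3, r3 → r3=0x00
body[3] mov  r2, r6 → r2=0x30
epilogue: pop r4=0x07, sp=0x7f
epilogue: pop r3=0x4d, sp=0x80
r3 is callee-saved → restored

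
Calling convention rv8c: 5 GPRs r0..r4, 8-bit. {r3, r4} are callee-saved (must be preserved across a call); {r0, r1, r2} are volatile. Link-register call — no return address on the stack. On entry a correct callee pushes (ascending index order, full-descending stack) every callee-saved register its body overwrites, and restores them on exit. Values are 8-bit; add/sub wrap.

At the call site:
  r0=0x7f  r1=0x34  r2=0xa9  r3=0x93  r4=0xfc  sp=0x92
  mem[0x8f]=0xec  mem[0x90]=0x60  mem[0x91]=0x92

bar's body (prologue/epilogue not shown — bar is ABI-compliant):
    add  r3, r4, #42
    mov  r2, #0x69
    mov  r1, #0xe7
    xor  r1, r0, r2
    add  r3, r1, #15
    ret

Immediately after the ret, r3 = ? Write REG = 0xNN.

REG = 0x93

prologue: push r3 → mem[0x91]=0x93, sp=0x91
body[0] add  r3, r4, #42 → r3=0x26
body[1] mov  r2, #0x69 → r2=0x69
body[2] mov  r1, #0xe7 → r1=0xe7
body[3] xor  r1, r0, r2 → r1=0x16
body[4] add  r3, r1, #15 → r3=0x25
epilogue: pop r3=0x93, sp=0x92
r3 is callee-saved → restored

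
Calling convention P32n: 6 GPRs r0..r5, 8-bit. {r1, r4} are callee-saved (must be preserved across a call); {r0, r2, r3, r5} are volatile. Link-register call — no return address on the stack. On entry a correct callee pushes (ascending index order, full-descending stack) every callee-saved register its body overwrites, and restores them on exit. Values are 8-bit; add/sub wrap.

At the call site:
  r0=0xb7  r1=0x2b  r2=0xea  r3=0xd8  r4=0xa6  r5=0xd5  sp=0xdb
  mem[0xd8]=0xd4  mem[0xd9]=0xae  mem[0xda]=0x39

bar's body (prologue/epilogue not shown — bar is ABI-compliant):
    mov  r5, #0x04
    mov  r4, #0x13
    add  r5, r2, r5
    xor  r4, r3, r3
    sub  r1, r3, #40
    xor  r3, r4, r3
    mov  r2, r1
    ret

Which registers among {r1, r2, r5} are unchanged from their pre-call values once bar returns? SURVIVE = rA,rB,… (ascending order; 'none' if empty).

prologue: push r1 → mem[0xda]=0x2b, sp=0xda
prologue: push r4 → mem[0xd9]=0xa6, sp=0xd9
body[0] mov  r5, #0x04 → r5=0x04
body[1] mov  r4, #0x13 → r4=0x13
body[2] add  r5, r2, r5 → r5=0xee
body[3] xor  r4, r3, r3 → r4=0x00
body[4] sub  r1, r3, #40 → r1=0xb0
body[5] xor  r3, r4, r3 → r3=0xd8
body[6] mov  r2, r1 → r2=0xb0
epilogue: pop r4=0xa6, sp=0xda
epilogue: pop r1=0x2b, sp=0xdb
r1: callee-saved, written=True
r2: caller-saved, written=True
r5: caller-saved, written=True

SURVIVE = r1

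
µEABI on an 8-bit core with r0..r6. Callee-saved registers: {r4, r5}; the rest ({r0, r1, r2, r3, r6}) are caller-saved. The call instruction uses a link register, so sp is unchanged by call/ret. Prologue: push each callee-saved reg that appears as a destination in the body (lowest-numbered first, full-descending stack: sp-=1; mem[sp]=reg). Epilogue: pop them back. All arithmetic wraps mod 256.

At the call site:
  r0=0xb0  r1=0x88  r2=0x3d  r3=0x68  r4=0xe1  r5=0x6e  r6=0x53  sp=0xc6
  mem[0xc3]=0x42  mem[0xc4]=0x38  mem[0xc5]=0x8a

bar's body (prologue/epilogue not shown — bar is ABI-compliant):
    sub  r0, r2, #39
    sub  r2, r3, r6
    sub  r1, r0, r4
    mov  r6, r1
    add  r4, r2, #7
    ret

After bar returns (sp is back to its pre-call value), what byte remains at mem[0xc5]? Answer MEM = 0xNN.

MEM = 0xe1

prologue: push r4 → mem[0xc5]=0xe1, sp=0xc5
body[0] sub  r0, r2, #39 → r0=0x16
body[1] sub  r2, r3, r6 → r2=0x15
body[2] sub  r1, r0, r4 → r1=0x35
body[3] mov  r6, r1 → r6=0x35
body[4] add  r4, r2, #7 → r4=0x1c
epilogue: pop r4=0xe1, sp=0xc6
prologue pushed ['r4'] at ['0xc5']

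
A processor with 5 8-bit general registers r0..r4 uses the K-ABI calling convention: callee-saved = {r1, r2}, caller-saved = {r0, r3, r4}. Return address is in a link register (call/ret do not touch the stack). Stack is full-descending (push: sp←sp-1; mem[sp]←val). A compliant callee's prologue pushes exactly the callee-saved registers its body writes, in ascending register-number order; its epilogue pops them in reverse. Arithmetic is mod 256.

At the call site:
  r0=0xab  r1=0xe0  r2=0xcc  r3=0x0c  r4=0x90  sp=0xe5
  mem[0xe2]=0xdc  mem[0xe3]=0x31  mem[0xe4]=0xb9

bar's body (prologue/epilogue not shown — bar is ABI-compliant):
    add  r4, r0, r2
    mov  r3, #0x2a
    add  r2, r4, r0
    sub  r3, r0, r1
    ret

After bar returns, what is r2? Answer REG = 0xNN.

REG = 0xcc

prologue: push r2 -> mem[0xe4]=0xcc, sp=0xe4
body[0] add  r4, r0, r2 -> r4=0x77
body[1] mov  r3, #0x2a -> r3=0x2a
body[2] add  r2, r4, r0 -> r2=0x22
body[3] sub  r3, r0, r1 -> r3=0xcb
epilogue: pop r2=0xcc, sp=0xe5
r2 is callee-saved -> restored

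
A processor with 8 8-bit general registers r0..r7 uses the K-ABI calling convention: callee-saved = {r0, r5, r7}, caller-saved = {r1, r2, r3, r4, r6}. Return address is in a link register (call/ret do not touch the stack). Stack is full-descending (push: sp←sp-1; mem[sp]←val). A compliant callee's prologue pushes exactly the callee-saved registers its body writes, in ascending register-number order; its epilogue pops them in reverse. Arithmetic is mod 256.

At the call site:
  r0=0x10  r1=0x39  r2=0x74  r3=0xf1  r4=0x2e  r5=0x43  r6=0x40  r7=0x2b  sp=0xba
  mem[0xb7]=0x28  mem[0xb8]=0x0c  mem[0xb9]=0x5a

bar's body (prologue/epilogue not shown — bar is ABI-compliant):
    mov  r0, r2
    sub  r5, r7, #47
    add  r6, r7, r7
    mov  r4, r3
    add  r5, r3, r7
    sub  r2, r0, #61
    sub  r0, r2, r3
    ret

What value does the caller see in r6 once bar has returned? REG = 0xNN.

prologue: push r0 -> mem[0xb9]=0x10, sp=0xb9
prologue: push r5 -> mem[0xb8]=0x43, sp=0xb8
body[0] mov  r0, r2 -> r0=0x74
body[1] sub  r5, r7, #47 -> r5=0xfc
body[2] add  r6, r7, r7 -> r6=0x56
body[3] mov  r4, r3 -> r4=0xf1
body[4] add  r5, r3, r7 -> r5=0x1c
body[5] sub  r2, r0, #61 -> r2=0x37
body[6] sub  r0, r2, r3 -> r0=0x46
epilogue: pop r5=0x43, sp=0xb9
epilogue: pop r0=0x10, sp=0xba
r6 is caller-saved -> body value

REG = 0x56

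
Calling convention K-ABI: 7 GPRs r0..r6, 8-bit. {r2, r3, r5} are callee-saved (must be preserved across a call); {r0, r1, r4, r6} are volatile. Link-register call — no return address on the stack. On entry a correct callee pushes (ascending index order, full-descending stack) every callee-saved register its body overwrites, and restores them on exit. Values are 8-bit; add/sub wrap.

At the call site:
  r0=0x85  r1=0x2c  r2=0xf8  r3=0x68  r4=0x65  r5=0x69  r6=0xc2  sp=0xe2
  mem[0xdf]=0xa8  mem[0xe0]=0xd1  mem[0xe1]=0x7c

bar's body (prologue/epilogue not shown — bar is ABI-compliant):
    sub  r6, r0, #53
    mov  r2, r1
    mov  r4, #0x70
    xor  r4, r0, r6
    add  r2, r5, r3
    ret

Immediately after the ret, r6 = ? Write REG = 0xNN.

prologue: push r2 -> mem[0xe1]=0xf8, sp=0xe1
body[0] sub  r6, r0, #53 -> r6=0x50
body[1] mov  r2, r1 -> r2=0x2c
body[2] mov  r4, #0x70 -> r4=0x70
body[3] xor  r4, r0, r6 -> r4=0xd5
body[4] add  r2, r5, r3 -> r2=0xd1
epilogue: pop r2=0xf8, sp=0xe2
r6 is caller-saved -> body value

REG = 0x50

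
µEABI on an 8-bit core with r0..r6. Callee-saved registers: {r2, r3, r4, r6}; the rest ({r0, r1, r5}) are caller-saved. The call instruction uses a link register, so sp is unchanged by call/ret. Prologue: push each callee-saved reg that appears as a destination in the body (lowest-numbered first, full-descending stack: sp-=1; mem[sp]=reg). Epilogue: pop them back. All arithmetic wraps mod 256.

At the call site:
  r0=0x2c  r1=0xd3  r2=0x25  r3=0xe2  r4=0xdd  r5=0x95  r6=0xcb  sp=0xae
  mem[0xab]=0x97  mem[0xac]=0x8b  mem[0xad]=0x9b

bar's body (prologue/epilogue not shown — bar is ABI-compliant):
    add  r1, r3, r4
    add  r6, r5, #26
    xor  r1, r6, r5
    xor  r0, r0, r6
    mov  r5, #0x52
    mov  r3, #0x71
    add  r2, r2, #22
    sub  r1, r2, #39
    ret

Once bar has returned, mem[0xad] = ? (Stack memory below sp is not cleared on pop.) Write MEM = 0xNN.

MEM = 0x25

prologue: push r2 -> mem[0xad]=0x25, sp=0xad
prologue: push r3 -> mem[0xac]=0xe2, sp=0xac
prologue: push r6 -> mem[0xab]=0xcb, sp=0xab
body[0] add  r1, r3, r4 -> r1=0xbf
body[1] add  r6, r5, #26 -> r6=0xaf
body[2] xor  r1, r6, r5 -> r1=0x3a
body[3] xor  r0, r0, r6 -> r0=0x83
body[4] mov  r5, #0x52 -> r5=0x52
body[5] mov  r3, #0x71 -> r3=0x71
body[6] add  r2, r2, #22 -> r2=0x3b
body[7] sub  r1, r2, #39 -> r1=0x14
epilogue: pop r6=0xcb, sp=0xac
epilogue: pop r3=0xe2, sp=0xad
epilogue: pop r2=0x25, sp=0xae
prologue pushed ['r2', 'r3', 'r6'] at ['0xad', '0xac', '0xab']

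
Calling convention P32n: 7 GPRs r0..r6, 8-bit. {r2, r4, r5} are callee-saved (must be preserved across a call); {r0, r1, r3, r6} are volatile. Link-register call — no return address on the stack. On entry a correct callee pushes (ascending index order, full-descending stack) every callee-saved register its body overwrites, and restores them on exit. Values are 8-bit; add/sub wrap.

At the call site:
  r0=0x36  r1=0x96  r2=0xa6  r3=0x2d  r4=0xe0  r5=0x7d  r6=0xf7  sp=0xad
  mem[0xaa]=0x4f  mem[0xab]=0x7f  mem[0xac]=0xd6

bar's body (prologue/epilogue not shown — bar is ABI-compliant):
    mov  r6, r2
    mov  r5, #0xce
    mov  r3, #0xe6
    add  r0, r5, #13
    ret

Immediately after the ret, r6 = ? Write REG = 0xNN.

REG = 0xa6

prologue: push r5 -> mem[0xac]=0x7d, sp=0xac
body[0] mov  r6, r2 -> r6=0xa6
body[1] mov  r5, #0xce -> r5=0xce
body[2] mov  r3, #0xe6 -> r3=0xe6
body[3] add  r0, r5, #13 -> r0=0xdb
epilogue: pop r5=0x7d, sp=0xad
r6 is caller-saved -> body value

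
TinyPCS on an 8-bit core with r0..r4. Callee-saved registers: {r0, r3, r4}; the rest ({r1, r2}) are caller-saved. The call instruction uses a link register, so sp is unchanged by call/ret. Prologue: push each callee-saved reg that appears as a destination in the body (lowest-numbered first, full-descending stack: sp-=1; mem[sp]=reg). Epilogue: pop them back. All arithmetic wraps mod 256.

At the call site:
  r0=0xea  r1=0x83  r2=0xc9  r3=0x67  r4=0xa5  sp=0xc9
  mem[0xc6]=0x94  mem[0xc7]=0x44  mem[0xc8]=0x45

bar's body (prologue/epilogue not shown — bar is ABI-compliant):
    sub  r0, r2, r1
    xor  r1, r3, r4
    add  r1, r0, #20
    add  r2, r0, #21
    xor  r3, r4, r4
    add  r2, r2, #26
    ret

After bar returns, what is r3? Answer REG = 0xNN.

REG = 0x67

prologue: push r0 → mem[0xc8]=0xea, sp=0xc8
prologue: push r3 → mem[0xc7]=0x67, sp=0xc7
body[0] sub  r0, r2, r1 → r0=0x46
body[1] xor  r1, r3, r4 → r1=0xc2
body[2] add  r1, r0, #20 → r1=0x5a
body[3] add  r2, r0, #21 → r2=0x5b
body[4] xor  r3, r4, r4 → r3=0x00
body[5] add  r2, r2, #26 → r2=0x75
epilogue: pop r3=0x67, sp=0xc8
epilogue: pop r0=0xea, sp=0xc9
r3 is callee-saved → restored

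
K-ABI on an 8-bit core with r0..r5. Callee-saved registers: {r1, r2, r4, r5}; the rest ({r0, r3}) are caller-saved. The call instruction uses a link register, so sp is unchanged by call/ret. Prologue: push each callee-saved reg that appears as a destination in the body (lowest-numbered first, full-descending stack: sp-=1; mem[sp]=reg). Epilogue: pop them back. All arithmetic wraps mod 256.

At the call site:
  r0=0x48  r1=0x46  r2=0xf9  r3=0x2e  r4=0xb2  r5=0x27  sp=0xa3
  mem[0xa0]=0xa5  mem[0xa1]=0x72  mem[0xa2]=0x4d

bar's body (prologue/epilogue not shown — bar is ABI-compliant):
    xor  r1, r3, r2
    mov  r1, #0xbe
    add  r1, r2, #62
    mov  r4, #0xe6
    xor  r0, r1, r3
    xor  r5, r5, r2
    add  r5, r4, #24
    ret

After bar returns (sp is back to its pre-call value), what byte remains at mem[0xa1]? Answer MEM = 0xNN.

prologue: push r1 -> mem[0xa2]=0x46, sp=0xa2
prologue: push r4 -> mem[0xa1]=0xb2, sp=0xa1
prologue: push r5 -> mem[0xa0]=0x27, sp=0xa0
body[0] xor  r1, r3, r2 -> r1=0xd7
body[1] mov  r1, #0xbe -> r1=0xbe
body[2] add  r1, r2, #62 -> r1=0x37
body[3] mov  r4, #0xe6 -> r4=0xe6
body[4] xor  r0, r1, r3 -> r0=0x19
body[5] xor  r5, r5, r2 -> r5=0xde
body[6] add  r5, r4, #24 -> r5=0xfe
epilogue: pop r5=0x27, sp=0xa1
epilogue: pop r4=0xb2, sp=0xa2
epilogue: pop r1=0x46, sp=0xa3
prologue pushed ['r1', 'r4', 'r5'] at ['0xa2', '0xa1', '0xa0']

MEM = 0xb2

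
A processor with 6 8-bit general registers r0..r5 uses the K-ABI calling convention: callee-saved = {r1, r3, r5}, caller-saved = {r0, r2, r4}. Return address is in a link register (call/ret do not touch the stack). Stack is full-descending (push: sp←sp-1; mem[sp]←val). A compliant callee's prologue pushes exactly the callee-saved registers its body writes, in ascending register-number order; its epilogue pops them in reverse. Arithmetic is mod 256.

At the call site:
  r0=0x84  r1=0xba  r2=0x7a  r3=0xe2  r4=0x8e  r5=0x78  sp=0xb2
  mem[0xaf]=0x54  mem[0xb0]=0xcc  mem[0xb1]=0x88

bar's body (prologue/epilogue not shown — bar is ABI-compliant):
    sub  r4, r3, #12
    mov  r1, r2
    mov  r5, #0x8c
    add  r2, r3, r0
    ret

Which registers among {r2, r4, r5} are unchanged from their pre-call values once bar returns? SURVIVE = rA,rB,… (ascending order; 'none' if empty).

SURVIVE = r5

prologue: push r1 → mem[0xb1]=0xba, sp=0xb1
prologue: push r5 → mem[0xb0]=0x78, sp=0xb0
body[0] sub  r4, r3, #12 → r4=0xd6
body[1] mov  r1, r2 → r1=0x7a
body[2] mov  r5, #0x8c → r5=0x8c
body[3] add  r2, r3, r0 → r2=0x66
epilogue: pop r5=0x78, sp=0xb1
epilogue: pop r1=0xba, sp=0xb2
r2: caller-saved, written=True
r4: caller-saved, written=True
r5: callee-saved, written=True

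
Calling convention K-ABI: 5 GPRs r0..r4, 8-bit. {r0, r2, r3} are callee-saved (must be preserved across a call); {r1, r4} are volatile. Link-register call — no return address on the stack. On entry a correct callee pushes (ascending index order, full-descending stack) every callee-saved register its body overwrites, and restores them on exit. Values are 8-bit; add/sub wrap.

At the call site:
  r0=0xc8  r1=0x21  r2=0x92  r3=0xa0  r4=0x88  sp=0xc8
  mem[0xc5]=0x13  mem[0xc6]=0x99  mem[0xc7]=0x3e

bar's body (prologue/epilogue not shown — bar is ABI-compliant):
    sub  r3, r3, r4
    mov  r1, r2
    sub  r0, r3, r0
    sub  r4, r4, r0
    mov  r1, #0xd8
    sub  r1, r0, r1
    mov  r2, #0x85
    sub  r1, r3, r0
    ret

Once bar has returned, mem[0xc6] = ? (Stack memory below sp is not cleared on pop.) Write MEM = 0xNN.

prologue: push r0 → mem[0xc7]=0xc8, sp=0xc7
prologue: push r2 → mem[0xc6]=0x92, sp=0xc6
prologue: push r3 → mem[0xc5]=0xa0, sp=0xc5
body[0] sub  r3, r3, r4 → r3=0x18
body[1] mov  r1, r2 → r1=0x92
body[2] sub  r0, r3, r0 → r0=0x50
body[3] sub  r4, r4, r0 → r4=0x38
body[4] mov  r1, #0xd8 → r1=0xd8
body[5] sub  r1, r0, r1 → r1=0x78
body[6] mov  r2, #0x85 → r2=0x85
body[7] sub  r1, r3, r0 → r1=0xc8
epilogue: pop r3=0xa0, sp=0xc6
epilogue: pop r2=0x92, sp=0xc7
epilogue: pop r0=0xc8, sp=0xc8
prologue pushed ['r0', 'r2', 'r3'] at ['0xc7', '0xc6', '0xc5']

MEM = 0x92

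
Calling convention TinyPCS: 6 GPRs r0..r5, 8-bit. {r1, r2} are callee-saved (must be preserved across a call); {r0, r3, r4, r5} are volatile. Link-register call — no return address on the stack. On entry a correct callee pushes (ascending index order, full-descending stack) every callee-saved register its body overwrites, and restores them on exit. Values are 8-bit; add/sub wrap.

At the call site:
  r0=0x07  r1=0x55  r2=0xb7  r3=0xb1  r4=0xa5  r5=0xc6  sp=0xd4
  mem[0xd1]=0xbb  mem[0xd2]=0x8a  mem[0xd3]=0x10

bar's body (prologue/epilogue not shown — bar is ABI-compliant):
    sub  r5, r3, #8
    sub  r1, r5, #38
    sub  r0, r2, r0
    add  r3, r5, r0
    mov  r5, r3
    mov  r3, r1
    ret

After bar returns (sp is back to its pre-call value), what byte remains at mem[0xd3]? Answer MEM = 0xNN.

MEM = 0x55

prologue: push r1 → mem[0xd3]=0x55, sp=0xd3
body[0] sub  r5, r3, #8 → r5=0xa9
body[1] sub  r1, r5, #38 → r1=0x83
body[2] sub  r0, r2, r0 → r0=0xb0
body[3] add  r3, r5, r0 → r3=0x59
body[4] mov  r5, r3 → r5=0x59
body[5] mov  r3, r1 → r3=0x83
epilogue: pop r1=0x55, sp=0xd4
prologue pushed ['r1'] at ['0xd3']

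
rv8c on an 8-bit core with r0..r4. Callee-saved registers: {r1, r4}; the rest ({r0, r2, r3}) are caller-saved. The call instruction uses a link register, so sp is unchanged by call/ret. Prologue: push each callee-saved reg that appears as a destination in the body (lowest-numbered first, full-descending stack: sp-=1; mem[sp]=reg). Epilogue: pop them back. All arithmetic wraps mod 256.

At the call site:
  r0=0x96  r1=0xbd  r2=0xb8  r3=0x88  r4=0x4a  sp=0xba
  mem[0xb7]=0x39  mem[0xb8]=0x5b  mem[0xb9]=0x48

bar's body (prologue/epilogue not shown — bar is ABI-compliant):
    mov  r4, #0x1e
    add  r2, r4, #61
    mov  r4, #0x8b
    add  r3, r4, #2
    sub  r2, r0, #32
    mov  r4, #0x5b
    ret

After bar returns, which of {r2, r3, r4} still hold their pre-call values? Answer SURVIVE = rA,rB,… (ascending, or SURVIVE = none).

prologue: push r4 -> mem[0xb9]=0x4a, sp=0xb9
body[0] mov  r4, #0x1e -> r4=0x1e
body[1] add  r2, r4, #61 -> r2=0x5b
body[2] mov  r4, #0x8b -> r4=0x8b
body[3] add  r3, r4, #2 -> r3=0x8d
body[4] sub  r2, r0, #32 -> r2=0x76
body[5] mov  r4, #0x5b -> r4=0x5b
epilogue: pop r4=0x4a, sp=0xba
r2: caller-saved, written=True
r3: caller-saved, written=True
r4: callee-saved, written=True

SURVIVE = r4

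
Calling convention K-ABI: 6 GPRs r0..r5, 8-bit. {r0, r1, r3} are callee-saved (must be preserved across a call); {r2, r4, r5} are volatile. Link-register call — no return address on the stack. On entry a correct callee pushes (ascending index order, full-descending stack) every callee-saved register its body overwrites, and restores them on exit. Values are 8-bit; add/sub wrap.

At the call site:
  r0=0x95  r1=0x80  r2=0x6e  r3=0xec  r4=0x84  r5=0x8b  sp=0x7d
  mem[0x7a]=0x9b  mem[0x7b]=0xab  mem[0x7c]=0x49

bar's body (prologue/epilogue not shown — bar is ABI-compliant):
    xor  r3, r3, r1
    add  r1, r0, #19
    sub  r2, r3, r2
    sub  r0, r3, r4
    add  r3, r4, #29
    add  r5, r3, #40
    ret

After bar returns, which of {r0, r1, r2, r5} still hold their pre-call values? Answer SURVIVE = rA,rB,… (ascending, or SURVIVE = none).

prologue: push r0 → mem[0x7c]=0x95, sp=0x7c
prologue: push r1 → mem[0x7b]=0x80, sp=0x7b
prologue: push r3 → mem[0x7a]=0xec, sp=0x7a
body[0] xor  r3, r3, r1 → r3=0x6c
body[1] add  r1, r0, #19 → r1=0xa8
body[2] sub  r2, r3, r2 → r2=0xfe
body[3] sub  r0, r3, r4 → r0=0xe8
body[4] add  r3, r4, #29 → r3=0xa1
body[5] add  r5, r3, #40 → r5=0xc9
epilogue: pop r3=0xec, sp=0x7b
epilogue: pop r1=0x80, sp=0x7c
epilogue: pop r0=0x95, sp=0x7d
r0: callee-saved, written=True
r1: callee-saved, written=True
r2: caller-saved, written=True
r5: caller-saved, written=True

SURVIVE = r0,r1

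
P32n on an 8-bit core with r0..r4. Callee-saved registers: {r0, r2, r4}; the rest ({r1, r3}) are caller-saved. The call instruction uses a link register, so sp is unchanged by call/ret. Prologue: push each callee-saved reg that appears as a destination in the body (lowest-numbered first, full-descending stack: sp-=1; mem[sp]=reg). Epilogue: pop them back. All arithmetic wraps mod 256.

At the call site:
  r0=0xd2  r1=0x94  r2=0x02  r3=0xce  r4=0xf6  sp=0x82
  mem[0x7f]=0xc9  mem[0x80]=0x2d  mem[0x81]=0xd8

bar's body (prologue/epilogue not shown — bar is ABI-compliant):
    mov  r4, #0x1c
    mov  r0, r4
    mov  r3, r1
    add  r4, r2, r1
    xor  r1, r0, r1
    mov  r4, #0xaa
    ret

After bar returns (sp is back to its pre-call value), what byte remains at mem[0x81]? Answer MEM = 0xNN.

prologue: push r0 → mem[0x81]=0xd2, sp=0x81
prologue: push r4 → mem[0x80]=0xf6, sp=0x80
body[0] mov  r4, #0x1c → r4=0x1c
body[1] mov  r0, r4 → r0=0x1c
body[2] mov  r3, r1 → r3=0x94
body[3] add  r4, r2, r1 → r4=0x96
body[4] xor  r1, r0, r1 → r1=0x88
body[5] mov  r4, #0xaa → r4=0xaa
epilogue: pop r4=0xf6, sp=0x81
epilogue: pop r0=0xd2, sp=0x82
prologue pushed ['r0', 'r4'] at ['0x81', '0x80']

MEM = 0xd2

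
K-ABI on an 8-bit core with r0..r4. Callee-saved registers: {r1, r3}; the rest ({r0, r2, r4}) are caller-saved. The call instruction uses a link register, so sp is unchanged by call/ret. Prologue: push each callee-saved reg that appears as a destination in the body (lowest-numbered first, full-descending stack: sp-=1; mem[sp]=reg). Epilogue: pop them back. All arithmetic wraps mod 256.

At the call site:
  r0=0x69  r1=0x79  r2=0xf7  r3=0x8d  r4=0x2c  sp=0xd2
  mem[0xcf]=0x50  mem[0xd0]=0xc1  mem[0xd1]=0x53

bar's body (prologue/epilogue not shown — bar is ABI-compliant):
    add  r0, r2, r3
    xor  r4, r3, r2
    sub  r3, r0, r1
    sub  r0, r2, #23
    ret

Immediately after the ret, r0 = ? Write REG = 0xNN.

prologue: push r3 → mem[0xd1]=0x8d, sp=0xd1
body[0] add  r0, r2, r3 → r0=0x84
body[1] xor  r4, r3, r2 → r4=0x7a
body[2] sub  r3, r0, r1 → r3=0x0b
body[3] sub  r0, r2, #23 → r0=0xe0
epilogue: pop r3=0x8d, sp=0xd2
r0 is caller-saved → body value

REG = 0xe0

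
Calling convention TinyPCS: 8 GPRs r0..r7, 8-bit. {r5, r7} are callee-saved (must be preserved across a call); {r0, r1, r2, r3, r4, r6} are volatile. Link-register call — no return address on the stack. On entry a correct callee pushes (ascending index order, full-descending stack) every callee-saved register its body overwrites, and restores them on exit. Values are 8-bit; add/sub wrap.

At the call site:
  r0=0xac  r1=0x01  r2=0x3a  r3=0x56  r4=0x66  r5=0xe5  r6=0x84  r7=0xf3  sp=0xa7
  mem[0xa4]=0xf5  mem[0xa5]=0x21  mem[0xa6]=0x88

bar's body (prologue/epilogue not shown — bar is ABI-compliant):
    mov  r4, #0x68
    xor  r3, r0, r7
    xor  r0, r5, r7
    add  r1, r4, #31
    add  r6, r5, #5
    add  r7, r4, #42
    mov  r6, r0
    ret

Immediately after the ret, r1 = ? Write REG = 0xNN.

prologue: push r7 → mem[0xa6]=0xf3, sp=0xa6
body[0] mov  r4, #0x68 → r4=0x68
body[1] xor  r3, r0, r7 → r3=0x5f
body[2] xor  r0, r5, r7 → r0=0x16
body[3] add  r1, r4, #31 → r1=0x87
body[4] add  r6, r5, #5 → r6=0xea
body[5] add  r7, r4, #42 → r7=0x92
body[6] mov  r6, r0 → r6=0x16
epilogue: pop r7=0xf3, sp=0xa7
r1 is caller-saved → body value

REG = 0x87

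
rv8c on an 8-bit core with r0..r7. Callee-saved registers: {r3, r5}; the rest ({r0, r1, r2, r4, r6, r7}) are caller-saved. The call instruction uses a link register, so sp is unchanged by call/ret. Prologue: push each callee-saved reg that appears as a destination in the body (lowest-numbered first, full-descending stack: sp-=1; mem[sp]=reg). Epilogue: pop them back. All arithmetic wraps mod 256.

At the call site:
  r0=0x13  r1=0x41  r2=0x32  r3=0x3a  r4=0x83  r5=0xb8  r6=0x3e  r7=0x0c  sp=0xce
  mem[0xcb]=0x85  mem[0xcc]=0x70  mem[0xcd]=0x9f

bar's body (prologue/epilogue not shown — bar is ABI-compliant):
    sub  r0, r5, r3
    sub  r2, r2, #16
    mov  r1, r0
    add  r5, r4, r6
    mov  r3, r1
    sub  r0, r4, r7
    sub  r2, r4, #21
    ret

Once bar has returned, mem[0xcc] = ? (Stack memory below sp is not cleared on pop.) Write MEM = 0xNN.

MEM = 0xb8

prologue: push r3 → mem[0xcd]=0x3a, sp=0xcd
prologue: push r5 → mem[0xcc]=0xb8, sp=0xcc
body[0] sub  r0, r5, r3 → r0=0x7e
body[1] sub  r2, r2, #16 → r2=0x22
body[2] mov  r1, r0 → r1=0x7e
body[3] add  r5, r4, r6 → r5=0xc1
body[4] mov  r3, r1 → r3=0x7e
body[5] sub  r0, r4, r7 → r0=0x77
body[6] sub  r2, r4, #21 → r2=0x6e
epilogue: pop r5=0xb8, sp=0xcd
epilogue: pop r3=0x3a, sp=0xce
prologue pushed ['r3', 'r5'] at ['0xcd', '0xcc']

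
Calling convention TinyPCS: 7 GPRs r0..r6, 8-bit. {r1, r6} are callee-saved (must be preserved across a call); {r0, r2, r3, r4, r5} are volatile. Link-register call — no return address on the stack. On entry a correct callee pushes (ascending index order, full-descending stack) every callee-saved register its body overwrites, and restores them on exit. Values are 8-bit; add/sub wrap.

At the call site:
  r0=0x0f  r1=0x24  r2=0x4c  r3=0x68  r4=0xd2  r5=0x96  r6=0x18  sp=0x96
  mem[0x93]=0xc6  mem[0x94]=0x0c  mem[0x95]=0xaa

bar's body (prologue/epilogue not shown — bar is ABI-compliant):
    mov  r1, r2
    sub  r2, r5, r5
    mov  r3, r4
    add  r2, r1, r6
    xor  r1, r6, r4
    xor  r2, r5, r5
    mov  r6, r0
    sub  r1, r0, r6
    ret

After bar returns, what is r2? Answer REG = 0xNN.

REG = 0x00

prologue: push r1 -> mem[0x95]=0x24, sp=0x95
prologue: push r6 -> mem[0x94]=0x18, sp=0x94
body[0] mov  r1, r2 -> r1=0x4c
body[1] sub  r2, r5, r5 -> r2=0x00
body[2] mov  r3, r4 -> r3=0xd2
body[3] add  r2, r1, r6 -> r2=0x64
body[4] xor  r1, r6, r4 -> r1=0xca
body[5] xor  r2, r5, r5 -> r2=0x00
body[6] mov  r6, r0 -> r6=0x0f
body[7] sub  r1, r0, r6 -> r1=0x00
epilogue: pop r6=0x18, sp=0x95
epilogue: pop r1=0x24, sp=0x96
r2 is caller-saved -> body value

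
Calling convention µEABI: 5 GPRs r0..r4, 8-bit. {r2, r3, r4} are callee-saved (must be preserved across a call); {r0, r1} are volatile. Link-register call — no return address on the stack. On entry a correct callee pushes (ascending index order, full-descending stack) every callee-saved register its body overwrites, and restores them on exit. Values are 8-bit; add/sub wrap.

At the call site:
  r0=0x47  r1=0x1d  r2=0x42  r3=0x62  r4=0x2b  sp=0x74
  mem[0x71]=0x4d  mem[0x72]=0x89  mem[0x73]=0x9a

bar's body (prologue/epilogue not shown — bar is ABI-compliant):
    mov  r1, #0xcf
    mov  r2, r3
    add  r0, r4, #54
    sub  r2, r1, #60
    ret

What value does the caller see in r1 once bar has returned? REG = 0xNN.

REG = 0xcf

prologue: push r2 → mem[0x73]=0x42, sp=0x73
body[0] mov  r1, #0xcf → r1=0xcf
body[1] mov  r2, r3 → r2=0x62
body[2] add  r0, r4, #54 → r0=0x61
body[3] sub  r2, r1, #60 → r2=0x93
epilogue: pop r2=0x42, sp=0x74
r1 is caller-saved → body value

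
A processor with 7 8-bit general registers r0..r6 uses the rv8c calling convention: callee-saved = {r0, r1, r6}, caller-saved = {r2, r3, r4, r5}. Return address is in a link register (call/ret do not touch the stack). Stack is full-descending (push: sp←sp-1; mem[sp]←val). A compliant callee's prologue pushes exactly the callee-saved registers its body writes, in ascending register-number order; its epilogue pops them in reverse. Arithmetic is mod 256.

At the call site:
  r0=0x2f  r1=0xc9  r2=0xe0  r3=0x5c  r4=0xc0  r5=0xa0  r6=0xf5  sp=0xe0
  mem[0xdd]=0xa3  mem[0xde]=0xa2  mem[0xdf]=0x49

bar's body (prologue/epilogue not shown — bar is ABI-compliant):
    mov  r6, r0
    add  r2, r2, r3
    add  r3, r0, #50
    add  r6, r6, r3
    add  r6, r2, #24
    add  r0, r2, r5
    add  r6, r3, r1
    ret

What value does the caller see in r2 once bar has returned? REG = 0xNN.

prologue: push r0 -> mem[0xdf]=0x2f, sp=0xdf
prologue: push r6 -> mem[0xde]=0xf5, sp=0xde
body[0] mov  r6, r0 -> r6=0x2f
body[1] add  r2, r2, r3 -> r2=0x3c
body[2] add  r3, r0, #50 -> r3=0x61
body[3] add  r6, r6, r3 -> r6=0x90
body[4] add  r6, r2, #24 -> r6=0x54
body[5] add  r0, r2, r5 -> r0=0xdc
body[6] add  r6, r3, r1 -> r6=0x2a
epilogue: pop r6=0xf5, sp=0xdf
epilogue: pop r0=0x2f, sp=0xe0
r2 is caller-saved -> body value

REG = 0x3c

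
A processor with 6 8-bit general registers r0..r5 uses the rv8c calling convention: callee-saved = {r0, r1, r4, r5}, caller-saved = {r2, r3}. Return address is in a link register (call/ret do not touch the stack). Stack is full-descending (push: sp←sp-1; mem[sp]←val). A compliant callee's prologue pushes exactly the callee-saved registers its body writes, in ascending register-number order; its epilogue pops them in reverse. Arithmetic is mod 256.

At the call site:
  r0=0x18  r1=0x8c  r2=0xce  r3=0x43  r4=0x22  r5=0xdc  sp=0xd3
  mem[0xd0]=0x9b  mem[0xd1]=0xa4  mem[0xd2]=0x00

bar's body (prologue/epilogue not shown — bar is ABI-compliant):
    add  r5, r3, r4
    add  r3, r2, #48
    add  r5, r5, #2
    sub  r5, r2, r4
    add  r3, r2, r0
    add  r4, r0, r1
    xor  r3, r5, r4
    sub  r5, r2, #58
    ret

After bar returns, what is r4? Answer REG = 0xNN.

REG = 0x22

prologue: push r4 → mem[0xd2]=0x22, sp=0xd2
prologue: push r5 → mem[0xd1]=0xdc, sp=0xd1
body[0] add  r5, r3, r4 → r5=0x65
body[1] add  r3, r2, #48 → r3=0xfe
body[2] add  r5, r5, #2 → r5=0x67
body[3] sub  r5, r2, r4 → r5=0xac
body[4] add  r3, r2, r0 → r3=0xe6
body[5] add  r4, r0, r1 → r4=0xa4
body[6] xor  r3, r5, r4 → r3=0x08
body[7] sub  r5, r2, #58 → r5=0x94
epilogue: pop r5=0xdc, sp=0xd2
epilogue: pop r4=0x22, sp=0xd3
r4 is callee-saved → restored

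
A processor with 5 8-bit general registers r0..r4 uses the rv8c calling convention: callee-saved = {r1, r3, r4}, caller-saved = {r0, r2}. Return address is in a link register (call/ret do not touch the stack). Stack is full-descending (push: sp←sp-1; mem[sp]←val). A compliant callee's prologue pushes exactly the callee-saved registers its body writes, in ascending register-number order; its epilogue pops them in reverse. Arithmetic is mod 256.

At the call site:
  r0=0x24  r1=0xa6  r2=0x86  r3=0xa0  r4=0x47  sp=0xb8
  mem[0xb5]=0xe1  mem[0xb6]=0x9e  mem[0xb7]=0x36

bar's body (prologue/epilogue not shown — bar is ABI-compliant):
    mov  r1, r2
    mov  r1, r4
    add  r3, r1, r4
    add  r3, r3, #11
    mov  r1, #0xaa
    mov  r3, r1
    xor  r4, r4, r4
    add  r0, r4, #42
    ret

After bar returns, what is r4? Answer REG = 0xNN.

prologue: push r1 -> mem[0xb7]=0xa6, sp=0xb7
prologue: push r3 -> mem[0xb6]=0xa0, sp=0xb6
prologue: push r4 -> mem[0xb5]=0x47, sp=0xb5
body[0] mov  r1, r2 -> r1=0x86
body[1] mov  r1, r4 -> r1=0x47
body[2] add  r3, r1, r4 -> r3=0x8e
body[3] add  r3, r3, #11 -> r3=0x99
body[4] mov  r1, #0xaa -> r1=0xaa
body[5] mov  r3, r1 -> r3=0xaa
body[6] xor  r4, r4, r4 -> r4=0x00
body[7] add  r0, r4, #42 -> r0=0x2a
epilogue: pop r4=0x47, sp=0xb6
epilogue: pop r3=0xa0, sp=0xb7
epilogue: pop r1=0xa6, sp=0xb8
r4 is callee-saved -> restored

REG = 0x47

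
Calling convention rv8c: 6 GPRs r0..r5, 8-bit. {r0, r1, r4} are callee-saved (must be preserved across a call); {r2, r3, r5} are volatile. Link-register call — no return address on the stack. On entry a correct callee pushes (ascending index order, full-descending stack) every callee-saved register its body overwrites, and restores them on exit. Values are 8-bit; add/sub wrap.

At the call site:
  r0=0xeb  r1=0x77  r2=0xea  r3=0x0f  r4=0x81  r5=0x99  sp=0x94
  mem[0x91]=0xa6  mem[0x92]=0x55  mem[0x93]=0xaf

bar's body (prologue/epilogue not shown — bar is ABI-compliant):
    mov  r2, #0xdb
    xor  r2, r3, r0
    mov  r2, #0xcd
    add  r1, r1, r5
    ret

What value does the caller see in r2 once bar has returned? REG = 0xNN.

REG = 0xcd

prologue: push r1 → mem[0x93]=0x77, sp=0x93
body[0] mov  r2, #0xdb → r2=0xdb
body[1] xor  r2, r3, r0 → r2=0xe4
body[2] mov  r2, #0xcd → r2=0xcd
body[3] add  r1, r1, r5 → r1=0x10
epilogue: pop r1=0x77, sp=0x94
r2 is caller-saved → body value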